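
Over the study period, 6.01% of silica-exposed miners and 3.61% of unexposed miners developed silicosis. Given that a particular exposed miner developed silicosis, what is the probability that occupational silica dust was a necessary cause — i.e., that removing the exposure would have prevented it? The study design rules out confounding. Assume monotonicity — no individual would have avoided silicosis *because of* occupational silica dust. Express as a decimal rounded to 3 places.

p₁ = 0.0601, p₀ = 0.0361.
Under exogeneity and monotonicity, PN = (p₁ − p₀) / p₁.
PN = (0.0601 − 0.0361) / 0.0601 = 0.024 / 0.0601 ≈ 0.3993

PN ≈ 0.399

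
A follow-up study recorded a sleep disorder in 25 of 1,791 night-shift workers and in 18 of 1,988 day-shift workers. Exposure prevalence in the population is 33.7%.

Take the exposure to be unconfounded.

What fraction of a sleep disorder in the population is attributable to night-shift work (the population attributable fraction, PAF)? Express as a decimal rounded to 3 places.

PAF ≈ 0.154

p₁ = P(outcome | exposed) = 25/1791 = 0.013959
p₀ = P(outcome | unexposed) = 18/1988 = 0.0090543
Overall risk P(Y=1) = π·p₁ + (1−π)·p₀ = 0.337×0.013959 + 0.663×0.0090543 = 0.010707.
Under exogeneity, PAF = [P(Y=1) − p₀] / P(Y=1).
PAF = (0.010707 − 0.0090543) / 0.010707 ≈ 0.1544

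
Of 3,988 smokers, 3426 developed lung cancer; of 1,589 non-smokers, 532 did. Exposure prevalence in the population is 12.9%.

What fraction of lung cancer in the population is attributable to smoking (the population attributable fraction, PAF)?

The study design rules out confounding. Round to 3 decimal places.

p₁ = P(outcome | exposed) = 3426/3988 = 0.85908
p₀ = P(outcome | unexposed) = 532/1589 = 0.3348
Overall risk P(Y=1) = π·p₁ + (1−π)·p₀ = 0.129×0.85908 + 0.871×0.3348 = 0.40243.
Under exogeneity, PAF = [P(Y=1) − p₀] / P(Y=1).
PAF = (0.40243 − 0.3348) / 0.40243 ≈ 0.1681

PAF ≈ 0.168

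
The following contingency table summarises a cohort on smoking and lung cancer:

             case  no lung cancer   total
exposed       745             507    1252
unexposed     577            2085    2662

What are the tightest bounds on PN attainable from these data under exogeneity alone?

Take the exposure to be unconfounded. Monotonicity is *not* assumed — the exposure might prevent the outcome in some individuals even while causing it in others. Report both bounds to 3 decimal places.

0.636 ≤ PN ≤ 1.000

p₁ = P(outcome | exposed) = 745/1252 = 0.59505
p₀ = P(outcome | unexposed) = 577/2662 = 0.21675
Under exogeneity alone the bounds on PN are max{0,(p₁−p₀)/p₁} ≤ PN ≤ min{1,(1−p₀)/p₁}.
  lower = (p₁ − p₀)/p₁ = 0.37829 / 0.59505 ≈ 0.6357
  upper = min{1, (1 − p₀)/p₁} = 0.78325 / 0.59505 ≈ 1.3163 → capped at 1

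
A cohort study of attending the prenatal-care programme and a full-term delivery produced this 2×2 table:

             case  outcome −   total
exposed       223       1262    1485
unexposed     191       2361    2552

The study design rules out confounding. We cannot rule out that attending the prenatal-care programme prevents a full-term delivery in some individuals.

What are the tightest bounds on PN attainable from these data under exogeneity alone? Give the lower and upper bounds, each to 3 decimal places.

0.502 ≤ PN ≤ 1.000

p₁ = P(outcome | exposed) = 223/1485 = 0.15017
p₀ = P(outcome | unexposed) = 191/2552 = 0.074843
Under exogeneity alone the bounds on PN are max{0,(p₁−p₀)/p₁} ≤ PN ≤ min{1,(1−p₀)/p₁}.
  lower = (p₁ − p₀)/p₁ = 0.075325 / 0.15017 ≈ 0.5016
  upper = min{1, (1 − p₀)/p₁} = 0.92516 / 0.15017 ≈ 6.1608 → capped at 1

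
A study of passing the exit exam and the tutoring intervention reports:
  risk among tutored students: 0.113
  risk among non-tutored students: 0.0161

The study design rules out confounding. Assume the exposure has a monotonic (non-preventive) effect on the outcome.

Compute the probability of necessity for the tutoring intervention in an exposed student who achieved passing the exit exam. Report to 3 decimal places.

Let p₁ = 0.113, p₀ = 0.0161.
Under exogeneity and monotonicity, PN = (p₁ − p₀) / p₁.
PN = (0.113 − 0.0161) / 0.113 = 0.0969 / 0.113 ≈ 0.8575

PN ≈ 0.858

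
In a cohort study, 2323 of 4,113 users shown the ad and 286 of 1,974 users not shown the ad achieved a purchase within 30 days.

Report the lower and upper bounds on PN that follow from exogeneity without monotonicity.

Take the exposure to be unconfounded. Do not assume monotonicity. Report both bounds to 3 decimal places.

0.743 ≤ PN ≤ 1.000

p₁ = P(outcome | exposed) = 2323/4113 = 0.56479
p₀ = P(outcome | unexposed) = 286/1974 = 0.14488
Under exogeneity alone the bounds on PN are max{0,(p₁−p₀)/p₁} ≤ PN ≤ min{1,(1−p₀)/p₁}.
  lower = (p₁ − p₀)/p₁ = 0.41991 / 0.56479 ≈ 0.7435
  upper = min{1, (1 − p₀)/p₁} = 0.85512 / 0.56479 ≈ 1.5140 → capped at 1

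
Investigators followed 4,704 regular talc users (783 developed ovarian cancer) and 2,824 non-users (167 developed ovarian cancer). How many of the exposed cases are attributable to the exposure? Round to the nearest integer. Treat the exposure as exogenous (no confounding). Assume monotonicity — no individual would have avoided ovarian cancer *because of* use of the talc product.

p₁ = P(outcome | exposed) = 783/4704 = 0.16645
p₀ = P(outcome | unexposed) = 167/2824 = 0.059136
PN = (p₁ − p₀)/p₁ = (0.16645 − 0.059136) / 0.16645 ≈ 0.64473.
Attributable cases ≈ PN × (exposed cases) = 0.64473 × 783 ≈ 504.82.

about 505 cases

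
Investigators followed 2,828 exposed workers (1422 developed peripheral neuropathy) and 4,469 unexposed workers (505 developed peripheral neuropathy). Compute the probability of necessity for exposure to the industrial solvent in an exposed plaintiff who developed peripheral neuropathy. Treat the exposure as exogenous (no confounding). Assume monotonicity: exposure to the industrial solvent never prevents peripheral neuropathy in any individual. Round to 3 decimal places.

PN ≈ 0.775

p₁ = P(outcome | exposed) = 1422/2828 = 0.50283
p₀ = P(outcome | unexposed) = 505/4469 = 0.113
Under exogeneity and monotonicity, PN = (p₁ − p₀) / p₁.
PN = (0.50283 − 0.113) / 0.50283 = 0.38983 / 0.50283 ≈ 0.7753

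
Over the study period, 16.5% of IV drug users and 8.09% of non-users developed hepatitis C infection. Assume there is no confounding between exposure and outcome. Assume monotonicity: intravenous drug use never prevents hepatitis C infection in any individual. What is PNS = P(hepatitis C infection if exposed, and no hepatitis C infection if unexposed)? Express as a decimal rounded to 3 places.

p₁ = 0.165, p₀ = 0.0809.
Under exogeneity and monotonicity, PNS = p₁ − p₀.
PNS = 0.165 − 0.0809 = 0.0841

PNS ≈ 0.084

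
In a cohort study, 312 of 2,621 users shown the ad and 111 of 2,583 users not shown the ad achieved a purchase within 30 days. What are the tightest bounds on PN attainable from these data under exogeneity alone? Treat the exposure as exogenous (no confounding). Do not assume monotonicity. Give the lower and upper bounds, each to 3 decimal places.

0.639 ≤ PN ≤ 1.000

p₁ = P(outcome | exposed) = 312/2621 = 0.11904
p₀ = P(outcome | unexposed) = 111/2583 = 0.042973
Under exogeneity alone the bounds on PN are max{0,(p₁−p₀)/p₁} ≤ PN ≤ min{1,(1−p₀)/p₁}.
  lower = (p₁ − p₀)/p₁ = 0.076065 / 0.11904 ≈ 0.6390
  upper = min{1, (1 − p₀)/p₁} = 0.95703 / 0.11904 ≈ 8.0396 → capped at 1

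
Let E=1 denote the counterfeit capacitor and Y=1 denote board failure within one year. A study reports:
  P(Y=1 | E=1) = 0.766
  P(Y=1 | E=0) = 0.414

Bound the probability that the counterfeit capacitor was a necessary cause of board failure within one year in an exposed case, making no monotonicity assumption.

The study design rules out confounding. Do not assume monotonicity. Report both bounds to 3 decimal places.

0.460 ≤ PN ≤ 0.765

Let p₁ = 0.766, p₀ = 0.414.
Under exogeneity alone the bounds on PN are max{0,(p₁−p₀)/p₁} ≤ PN ≤ min{1,(1−p₀)/p₁}.
  lower = (p₁ − p₀)/p₁ = 0.352 / 0.766 ≈ 0.4595
  upper = min{1, (1 − p₀)/p₁} = 0.586 / 0.766 ≈ 0.7650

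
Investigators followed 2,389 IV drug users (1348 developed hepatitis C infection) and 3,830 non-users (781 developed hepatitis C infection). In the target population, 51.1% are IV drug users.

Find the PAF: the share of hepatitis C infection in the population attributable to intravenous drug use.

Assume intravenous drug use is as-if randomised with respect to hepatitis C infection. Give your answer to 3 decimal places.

p₁ = P(outcome | exposed) = 1348/2389 = 0.56425
p₀ = P(outcome | unexposed) = 781/3830 = 0.20392
Overall risk P(Y=1) = π·p₁ + (1−π)·p₀ = 0.511×0.56425 + 0.489×0.20392 = 0.38805.
Under exogeneity, PAF = [P(Y=1) − p₀] / P(Y=1).
PAF = (0.38805 − 0.20392) / 0.38805 ≈ 0.4745

PAF ≈ 0.475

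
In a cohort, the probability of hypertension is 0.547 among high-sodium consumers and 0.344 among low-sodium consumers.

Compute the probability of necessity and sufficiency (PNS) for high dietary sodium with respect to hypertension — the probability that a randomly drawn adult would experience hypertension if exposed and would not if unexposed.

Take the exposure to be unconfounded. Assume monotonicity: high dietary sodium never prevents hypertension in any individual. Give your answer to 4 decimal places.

PNS ≈ 0.2030

Let p₁ = 0.547, p₀ = 0.344.
Under exogeneity and monotonicity, PNS = p₁ − p₀.
PNS = 0.547 − 0.344 = 0.203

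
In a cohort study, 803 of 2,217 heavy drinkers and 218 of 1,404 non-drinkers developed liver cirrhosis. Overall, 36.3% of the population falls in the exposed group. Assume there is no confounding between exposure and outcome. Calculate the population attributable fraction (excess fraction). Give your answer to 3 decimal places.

PAF ≈ 0.326

p₁ = P(outcome | exposed) = 803/2217 = 0.3622
p₀ = P(outcome | unexposed) = 218/1404 = 0.15527
Overall risk P(Y=1) = π·p₁ + (1−π)·p₀ = 0.363×0.3622 + 0.637×0.15527 = 0.23039.
Under exogeneity, PAF = [P(Y=1) − p₀] / P(Y=1).
PAF = (0.23039 − 0.15527) / 0.23039 ≈ 0.3260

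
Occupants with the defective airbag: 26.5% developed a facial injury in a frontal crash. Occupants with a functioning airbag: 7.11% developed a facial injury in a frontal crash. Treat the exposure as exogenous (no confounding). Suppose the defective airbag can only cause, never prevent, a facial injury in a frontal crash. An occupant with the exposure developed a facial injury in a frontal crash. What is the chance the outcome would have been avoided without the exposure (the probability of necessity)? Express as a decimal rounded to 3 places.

PN ≈ 0.732

p₁ = 0.265, p₀ = 0.0711.
Under exogeneity and monotonicity, PN = (p₁ − p₀) / p₁.
PN = (0.265 − 0.0711) / 0.265 = 0.1939 / 0.265 ≈ 0.7317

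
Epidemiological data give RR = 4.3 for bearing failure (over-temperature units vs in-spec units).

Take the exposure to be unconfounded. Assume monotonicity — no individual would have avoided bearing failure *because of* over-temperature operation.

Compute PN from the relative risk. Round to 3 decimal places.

Under exogeneity and monotonicity, PN = (RR − 1) / RR = 1 − 1/RR.
PN = (4.3 − 1) / 4.3 = 3.3 / 4.3 ≈ 0.7674

PN ≈ 0.767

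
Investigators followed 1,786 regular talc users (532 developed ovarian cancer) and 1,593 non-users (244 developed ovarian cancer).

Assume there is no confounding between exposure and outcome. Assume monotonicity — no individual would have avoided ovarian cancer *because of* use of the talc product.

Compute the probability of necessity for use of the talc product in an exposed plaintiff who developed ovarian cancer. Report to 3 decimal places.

p₁ = P(outcome | exposed) = 532/1786 = 0.29787
p₀ = P(outcome | unexposed) = 244/1593 = 0.15317
Under exogeneity and monotonicity, PN = (p₁ − p₀) / p₁.
PN = (0.29787 − 0.15317) / 0.29787 = 0.1447 / 0.29787 ≈ 0.4858

PN ≈ 0.486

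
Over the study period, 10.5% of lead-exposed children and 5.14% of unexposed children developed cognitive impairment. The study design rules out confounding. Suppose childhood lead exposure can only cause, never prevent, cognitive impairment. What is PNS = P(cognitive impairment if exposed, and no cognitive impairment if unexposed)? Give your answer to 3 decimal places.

p₁ = 0.105, p₀ = 0.0514.
Under exogeneity and monotonicity, PNS = p₁ − p₀.
PNS = 0.105 − 0.0514 = 0.0536

PNS ≈ 0.054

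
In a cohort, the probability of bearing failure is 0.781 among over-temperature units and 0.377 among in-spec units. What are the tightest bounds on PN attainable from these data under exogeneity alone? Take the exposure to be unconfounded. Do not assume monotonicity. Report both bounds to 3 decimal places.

0.517 ≤ PN ≤ 0.798

Let p₁ = 0.781, p₀ = 0.377.
Under exogeneity alone the bounds on PN are max{0,(p₁−p₀)/p₁} ≤ PN ≤ min{1,(1−p₀)/p₁}.
  lower = (p₁ − p₀)/p₁ = 0.404 / 0.781 ≈ 0.5173
  upper = min{1, (1 − p₀)/p₁} = 0.623 / 0.781 ≈ 0.7977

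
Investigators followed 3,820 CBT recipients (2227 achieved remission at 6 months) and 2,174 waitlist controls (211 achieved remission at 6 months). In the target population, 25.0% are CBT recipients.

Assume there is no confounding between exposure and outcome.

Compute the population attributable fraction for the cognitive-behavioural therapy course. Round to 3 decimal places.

p₁ = P(outcome | exposed) = 2227/3820 = 0.58298
p₀ = P(outcome | unexposed) = 211/2174 = 0.097056
Overall risk P(Y=1) = π·p₁ + (1−π)·p₀ = 0.25×0.58298 + 0.75×0.097056 = 0.21854.
Under exogeneity, PAF = [P(Y=1) − p₀] / P(Y=1).
PAF = (0.21854 − 0.097056) / 0.21854 ≈ 0.5559

PAF ≈ 0.556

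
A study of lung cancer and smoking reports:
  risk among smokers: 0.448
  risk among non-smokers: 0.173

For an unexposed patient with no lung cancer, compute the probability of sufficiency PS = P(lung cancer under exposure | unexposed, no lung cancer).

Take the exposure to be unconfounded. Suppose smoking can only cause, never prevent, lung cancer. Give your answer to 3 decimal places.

Let p₁ = 0.448, p₀ = 0.173.
Under exogeneity and monotonicity, PS = (p₁ − p₀) / (1 − p₀).
PS = (0.448 − 0.173) / (1 − 0.173) = 0.275 / 0.827 ≈ 0.3325

PS ≈ 0.333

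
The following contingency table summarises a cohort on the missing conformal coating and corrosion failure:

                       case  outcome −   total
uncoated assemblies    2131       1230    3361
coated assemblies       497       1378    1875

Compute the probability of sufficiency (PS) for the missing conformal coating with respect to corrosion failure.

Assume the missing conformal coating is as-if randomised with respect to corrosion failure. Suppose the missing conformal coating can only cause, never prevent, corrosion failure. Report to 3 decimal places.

PS ≈ 0.502

p₁ = P(outcome | exposed) = 2131/3361 = 0.63404
p₀ = P(outcome | unexposed) = 497/1875 = 0.26507
Under exogeneity and monotonicity, PS = (p₁ − p₀)/(1 − p₀).
PS = (0.63404 − 0.26507) / 0.73493 ≈ 0.5020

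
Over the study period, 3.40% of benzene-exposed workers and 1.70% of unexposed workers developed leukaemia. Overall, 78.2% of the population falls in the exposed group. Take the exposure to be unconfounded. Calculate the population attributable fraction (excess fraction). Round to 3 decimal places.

PAF ≈ 0.439

p₁ = 0.034, p₀ = 0.017.
Overall risk P(Y=1) = π·p₁ + (1−π)·p₀ = 0.782×0.034 + 0.218×0.017 = 0.030294.
Under exogeneity, PAF = [P(Y=1) − p₀] / P(Y=1).
PAF = (0.030294 − 0.017) / 0.030294 ≈ 0.4388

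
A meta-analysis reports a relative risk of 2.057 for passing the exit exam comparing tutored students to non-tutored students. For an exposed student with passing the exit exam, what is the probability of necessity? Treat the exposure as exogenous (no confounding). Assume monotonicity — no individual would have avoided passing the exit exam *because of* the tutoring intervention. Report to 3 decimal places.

PN ≈ 0.514

Under exogeneity and monotonicity, PN = (RR − 1) / RR = 1 − 1/RR.
PN = (2.057 − 1) / 2.057 = 1.057 / 2.057 ≈ 0.5139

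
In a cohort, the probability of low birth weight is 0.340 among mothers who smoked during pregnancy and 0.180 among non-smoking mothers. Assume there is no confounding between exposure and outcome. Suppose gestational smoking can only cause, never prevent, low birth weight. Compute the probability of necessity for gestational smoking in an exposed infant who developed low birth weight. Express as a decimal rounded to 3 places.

PN ≈ 0.471

Let p₁ = 0.34, p₀ = 0.18.
Under exogeneity and monotonicity, PN = (p₁ − p₀) / p₁.
PN = (0.34 − 0.18) / 0.34 = 0.16 / 0.34 ≈ 0.4706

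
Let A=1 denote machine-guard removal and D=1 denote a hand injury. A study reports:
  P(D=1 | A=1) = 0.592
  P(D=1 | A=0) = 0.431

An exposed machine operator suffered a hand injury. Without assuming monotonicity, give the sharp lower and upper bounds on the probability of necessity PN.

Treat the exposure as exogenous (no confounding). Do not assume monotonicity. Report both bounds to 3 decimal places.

0.272 ≤ PN ≤ 0.961

Let p₁ = 0.592, p₀ = 0.431.
Under exogeneity alone the bounds on PN are max{0,(p₁−p₀)/p₁} ≤ PN ≤ min{1,(1−p₀)/p₁}.
  lower = (p₁ − p₀)/p₁ = 0.161 / 0.592 ≈ 0.2720
  upper = min{1, (1 − p₀)/p₁} = 0.569 / 0.592 ≈ 0.9611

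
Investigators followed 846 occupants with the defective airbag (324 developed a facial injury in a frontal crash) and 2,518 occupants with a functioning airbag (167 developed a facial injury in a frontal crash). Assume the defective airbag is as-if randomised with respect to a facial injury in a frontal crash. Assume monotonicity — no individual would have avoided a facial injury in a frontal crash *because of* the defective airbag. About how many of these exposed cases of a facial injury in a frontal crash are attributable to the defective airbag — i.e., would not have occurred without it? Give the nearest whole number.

p₁ = P(outcome | exposed) = 324/846 = 0.38298
p₀ = P(outcome | unexposed) = 167/2518 = 0.066322
PN = (p₁ − p₀)/p₁ = (0.38298 − 0.066322) / 0.38298 ≈ 0.82682.
Attributable cases ≈ PN × (exposed cases) = 0.82682 × 324 ≈ 267.89.

about 268 cases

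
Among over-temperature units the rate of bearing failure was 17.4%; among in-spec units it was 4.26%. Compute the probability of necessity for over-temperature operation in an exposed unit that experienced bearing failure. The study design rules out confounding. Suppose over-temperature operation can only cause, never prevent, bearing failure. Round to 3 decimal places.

PN ≈ 0.755

p₁ = 0.174, p₀ = 0.0426.
Under exogeneity and monotonicity, PN = (p₁ − p₀) / p₁.
PN = (0.174 − 0.0426) / 0.174 = 0.1314 / 0.174 ≈ 0.7552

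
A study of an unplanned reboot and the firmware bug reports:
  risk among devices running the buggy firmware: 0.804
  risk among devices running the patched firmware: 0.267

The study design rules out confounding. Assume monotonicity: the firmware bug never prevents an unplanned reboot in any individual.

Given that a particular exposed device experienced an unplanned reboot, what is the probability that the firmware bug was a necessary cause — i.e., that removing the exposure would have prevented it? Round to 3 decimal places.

PN ≈ 0.668

Let p₁ = 0.804, p₀ = 0.267.
Under exogeneity and monotonicity, PN = (p₁ − p₀) / p₁.
PN = (0.804 − 0.267) / 0.804 = 0.537 / 0.804 ≈ 0.6679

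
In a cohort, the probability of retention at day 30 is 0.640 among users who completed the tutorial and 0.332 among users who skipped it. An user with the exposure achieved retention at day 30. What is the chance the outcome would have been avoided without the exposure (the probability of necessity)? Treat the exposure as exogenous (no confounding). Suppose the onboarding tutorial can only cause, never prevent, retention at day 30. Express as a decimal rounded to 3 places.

Let p₁ = 0.64, p₀ = 0.332.
Under exogeneity and monotonicity, PN = (p₁ − p₀) / p₁.
PN = (0.64 − 0.332) / 0.64 = 0.308 / 0.64 ≈ 0.4813

PN ≈ 0.481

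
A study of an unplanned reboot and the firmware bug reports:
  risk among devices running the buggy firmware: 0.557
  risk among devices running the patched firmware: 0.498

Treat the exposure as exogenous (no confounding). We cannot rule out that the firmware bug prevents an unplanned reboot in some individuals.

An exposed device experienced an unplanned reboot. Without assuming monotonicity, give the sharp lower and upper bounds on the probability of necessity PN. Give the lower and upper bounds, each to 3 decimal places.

0.106 ≤ PN ≤ 0.901

Let p₁ = 0.557, p₀ = 0.498.
Under exogeneity alone the bounds on PN are max{0,(p₁−p₀)/p₁} ≤ PN ≤ min{1,(1−p₀)/p₁}.
  lower = (p₁ − p₀)/p₁ = 0.059 / 0.557 ≈ 0.1059
  upper = min{1, (1 − p₀)/p₁} = 0.502 / 0.557 ≈ 0.9013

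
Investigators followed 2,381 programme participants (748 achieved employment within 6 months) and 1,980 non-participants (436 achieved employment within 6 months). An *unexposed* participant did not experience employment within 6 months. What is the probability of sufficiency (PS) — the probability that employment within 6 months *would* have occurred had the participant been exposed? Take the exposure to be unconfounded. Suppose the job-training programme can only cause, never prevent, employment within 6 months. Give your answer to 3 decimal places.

p₁ = P(outcome | exposed) = 748/2381 = 0.31415
p₀ = P(outcome | unexposed) = 436/1980 = 0.2202
Under exogeneity and monotonicity, PS = (p₁ − p₀) / (1 − p₀).
PS = (0.31415 − 0.2202) / (1 − 0.2202) = 0.093952 / 0.7798 ≈ 0.1205

PS ≈ 0.120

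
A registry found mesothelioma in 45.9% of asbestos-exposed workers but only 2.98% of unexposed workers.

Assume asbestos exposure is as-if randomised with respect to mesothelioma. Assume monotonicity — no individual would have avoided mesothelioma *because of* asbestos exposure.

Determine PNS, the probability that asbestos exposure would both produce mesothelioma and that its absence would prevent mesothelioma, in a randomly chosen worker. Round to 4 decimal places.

PNS ≈ 0.4292

p₁ = 0.459, p₀ = 0.0298.
Under exogeneity and monotonicity, PNS = p₁ − p₀.
PNS = 0.459 − 0.0298 = 0.4292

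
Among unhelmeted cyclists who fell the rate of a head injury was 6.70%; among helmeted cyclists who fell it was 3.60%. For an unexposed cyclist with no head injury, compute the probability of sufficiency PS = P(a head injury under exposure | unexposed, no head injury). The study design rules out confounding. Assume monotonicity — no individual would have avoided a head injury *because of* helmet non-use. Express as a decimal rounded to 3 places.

p₁ = 0.067, p₀ = 0.036.
Under exogeneity and monotonicity, PS = (p₁ − p₀) / (1 − p₀).
PS = (0.067 − 0.036) / (1 − 0.036) = 0.031 / 0.964 ≈ 0.0322

PS ≈ 0.032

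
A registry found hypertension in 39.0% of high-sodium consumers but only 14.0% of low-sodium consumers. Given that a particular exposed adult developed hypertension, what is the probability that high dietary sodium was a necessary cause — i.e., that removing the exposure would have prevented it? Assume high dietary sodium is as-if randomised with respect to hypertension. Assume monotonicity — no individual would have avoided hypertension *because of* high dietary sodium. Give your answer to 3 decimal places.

PN ≈ 0.641

p₁ = 0.39, p₀ = 0.14.
Under exogeneity and monotonicity, PN = (p₁ − p₀) / p₁.
PN = (0.39 − 0.14) / 0.39 = 0.25 / 0.39 ≈ 0.6410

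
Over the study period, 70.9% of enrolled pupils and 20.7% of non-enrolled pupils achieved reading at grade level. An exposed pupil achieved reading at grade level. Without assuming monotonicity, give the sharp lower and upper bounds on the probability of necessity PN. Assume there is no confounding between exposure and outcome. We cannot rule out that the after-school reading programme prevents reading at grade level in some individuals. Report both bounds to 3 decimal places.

0.708 ≤ PN ≤ 1.000

p₁ = 0.709, p₀ = 0.207.
Under exogeneity alone the bounds on PN are max{0,(p₁−p₀)/p₁} ≤ PN ≤ min{1,(1−p₀)/p₁}.
  lower = (p₁ − p₀)/p₁ = 0.502 / 0.709 ≈ 0.7080
  upper = min{1, (1 − p₀)/p₁} = 0.793 / 0.709 ≈ 1.1185 → capped at 1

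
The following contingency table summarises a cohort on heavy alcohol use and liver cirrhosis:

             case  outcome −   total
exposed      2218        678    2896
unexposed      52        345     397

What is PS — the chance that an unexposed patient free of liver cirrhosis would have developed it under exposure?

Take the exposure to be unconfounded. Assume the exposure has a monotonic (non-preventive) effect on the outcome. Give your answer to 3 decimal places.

p₁ = P(outcome | exposed) = 2218/2896 = 0.76588
p₀ = P(outcome | unexposed) = 52/397 = 0.13098
Under exogeneity and monotonicity, PS = (p₁ − p₀) / (1 − p₀).
PS = (0.76588 − 0.13098) / (1 − 0.13098) = 0.6349 / 0.86902 ≈ 0.7306

PS ≈ 0.731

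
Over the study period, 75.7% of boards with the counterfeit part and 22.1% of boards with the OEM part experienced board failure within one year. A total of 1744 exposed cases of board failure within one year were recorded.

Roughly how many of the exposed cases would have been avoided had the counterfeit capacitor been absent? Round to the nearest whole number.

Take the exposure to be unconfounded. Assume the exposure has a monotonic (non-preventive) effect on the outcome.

about 1235 cases

p₁ = 0.757, p₀ = 0.221.
PN = (p₁ − p₀)/p₁ = (0.757 − 0.221) / 0.757 ≈ 0.70806.
Attributable cases ≈ PN × (exposed cases) = 0.70806 × 1744 ≈ 1234.85.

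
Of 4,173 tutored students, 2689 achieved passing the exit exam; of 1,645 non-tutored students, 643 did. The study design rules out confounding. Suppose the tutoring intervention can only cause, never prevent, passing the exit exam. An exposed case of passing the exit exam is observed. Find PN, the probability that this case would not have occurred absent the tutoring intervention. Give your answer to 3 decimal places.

PN ≈ 0.393

p₁ = P(outcome | exposed) = 2689/4173 = 0.64438
p₀ = P(outcome | unexposed) = 643/1645 = 0.39088
Under exogeneity and monotonicity, PN = (p₁ − p₀) / p₁.
PN = (0.64438 − 0.39088) / 0.64438 = 0.2535 / 0.64438 ≈ 0.3934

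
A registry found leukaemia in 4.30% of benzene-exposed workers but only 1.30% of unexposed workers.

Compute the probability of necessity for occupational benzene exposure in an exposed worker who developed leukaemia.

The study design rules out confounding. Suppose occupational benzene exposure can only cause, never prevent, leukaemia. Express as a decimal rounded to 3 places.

p₁ = 0.043, p₀ = 0.013.
Under exogeneity and monotonicity, PN = (p₁ − p₀) / p₁.
PN = (0.043 − 0.013) / 0.043 = 0.03 / 0.043 ≈ 0.6977

PN ≈ 0.698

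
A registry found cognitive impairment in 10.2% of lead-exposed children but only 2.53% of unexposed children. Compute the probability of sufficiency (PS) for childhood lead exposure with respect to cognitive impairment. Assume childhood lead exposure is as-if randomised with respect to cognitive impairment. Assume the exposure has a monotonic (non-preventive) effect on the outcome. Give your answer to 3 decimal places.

p₁ = 0.102, p₀ = 0.0253.
Under exogeneity and monotonicity, PS = (p₁ − p₀) / (1 − p₀).
PS = (0.102 − 0.0253) / (1 − 0.0253) = 0.0767 / 0.9747 ≈ 0.0787

PS ≈ 0.079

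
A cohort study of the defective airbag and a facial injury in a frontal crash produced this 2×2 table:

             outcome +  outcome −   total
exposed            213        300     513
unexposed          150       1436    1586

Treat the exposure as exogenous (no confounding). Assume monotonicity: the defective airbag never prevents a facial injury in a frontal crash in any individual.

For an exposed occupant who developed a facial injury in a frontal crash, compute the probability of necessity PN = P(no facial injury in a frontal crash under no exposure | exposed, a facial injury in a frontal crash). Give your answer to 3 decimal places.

p₁ = P(outcome | exposed) = 213/513 = 0.4152
p₀ = P(outcome | unexposed) = 150/1586 = 0.094578
Under exogeneity and monotonicity, PN = (p₁ − p₀)/p₁.
PN = (0.4152 − 0.094578) / 0.4152 ≈ 0.7722

PN ≈ 0.772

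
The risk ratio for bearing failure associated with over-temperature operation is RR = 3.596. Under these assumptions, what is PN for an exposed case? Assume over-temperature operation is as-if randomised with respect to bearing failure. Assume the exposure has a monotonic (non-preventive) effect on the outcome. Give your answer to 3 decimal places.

Under exogeneity and monotonicity, PN = (RR − 1) / RR = 1 − 1/RR.
PN = (3.596 − 1) / 3.596 = 2.596 / 3.596 ≈ 0.7219

PN ≈ 0.722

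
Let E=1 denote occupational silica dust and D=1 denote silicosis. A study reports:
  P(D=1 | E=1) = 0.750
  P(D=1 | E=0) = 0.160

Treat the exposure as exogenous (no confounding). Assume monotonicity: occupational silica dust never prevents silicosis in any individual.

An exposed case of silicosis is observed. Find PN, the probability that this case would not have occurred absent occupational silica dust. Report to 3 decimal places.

Let p₁ = 0.75, p₀ = 0.16.
Under exogeneity and monotonicity, PN = (p₁ − p₀) / p₁.
PN = (0.75 − 0.16) / 0.75 = 0.59 / 0.75 ≈ 0.7867

PN ≈ 0.787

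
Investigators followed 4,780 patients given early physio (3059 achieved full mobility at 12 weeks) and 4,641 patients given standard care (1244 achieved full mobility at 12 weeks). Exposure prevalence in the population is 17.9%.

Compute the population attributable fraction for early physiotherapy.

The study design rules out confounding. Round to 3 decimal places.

PAF ≈ 0.199

p₁ = P(outcome | exposed) = 3059/4780 = 0.63996
p₀ = P(outcome | unexposed) = 1244/4641 = 0.26805
Overall risk P(Y=1) = π·p₁ + (1−π)·p₀ = 0.179×0.63996 + 0.821×0.26805 = 0.33462.
Under exogeneity, PAF = [P(Y=1) − p₀] / P(Y=1).
PAF = (0.33462 − 0.26805) / 0.33462 ≈ 0.1990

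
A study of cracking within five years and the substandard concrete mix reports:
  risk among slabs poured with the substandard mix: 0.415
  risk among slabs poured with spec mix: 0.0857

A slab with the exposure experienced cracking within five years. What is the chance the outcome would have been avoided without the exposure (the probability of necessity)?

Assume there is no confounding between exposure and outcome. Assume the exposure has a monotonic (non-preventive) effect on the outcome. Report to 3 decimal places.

PN ≈ 0.793

Let p₁ = 0.415, p₀ = 0.0857.
Under exogeneity and monotonicity, PN = (p₁ − p₀) / p₁.
PN = (0.415 − 0.0857) / 0.415 = 0.3293 / 0.415 ≈ 0.7935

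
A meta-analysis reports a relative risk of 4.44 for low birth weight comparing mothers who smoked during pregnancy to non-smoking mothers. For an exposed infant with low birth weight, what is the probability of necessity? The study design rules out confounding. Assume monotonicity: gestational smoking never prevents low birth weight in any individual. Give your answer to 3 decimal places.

PN ≈ 0.775

Under exogeneity and monotonicity, PN = (RR − 1) / RR = 1 − 1/RR.
PN = (4.44 − 1) / 4.44 = 3.44 / 4.44 ≈ 0.7748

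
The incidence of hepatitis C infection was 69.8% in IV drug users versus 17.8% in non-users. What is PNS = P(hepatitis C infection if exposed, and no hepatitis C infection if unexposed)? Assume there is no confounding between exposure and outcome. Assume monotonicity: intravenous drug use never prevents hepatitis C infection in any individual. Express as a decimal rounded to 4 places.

p₁ = 0.698, p₀ = 0.178.
Under exogeneity and monotonicity, PNS = p₁ − p₀.
PNS = 0.698 − 0.178 = 0.52

PNS ≈ 0.5200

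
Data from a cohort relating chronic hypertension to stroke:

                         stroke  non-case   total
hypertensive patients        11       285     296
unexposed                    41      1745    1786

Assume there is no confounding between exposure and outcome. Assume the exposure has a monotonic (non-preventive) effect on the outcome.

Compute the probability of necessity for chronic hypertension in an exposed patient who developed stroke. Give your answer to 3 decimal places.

p₁ = P(outcome | exposed) = 11/296 = 0.037162
p₀ = P(outcome | unexposed) = 41/1786 = 0.022956
Under exogeneity and monotonicity, PN = (p₁ − p₀)/p₁.
PN = (0.037162 − 0.022956) / 0.037162 ≈ 0.3823

PN ≈ 0.382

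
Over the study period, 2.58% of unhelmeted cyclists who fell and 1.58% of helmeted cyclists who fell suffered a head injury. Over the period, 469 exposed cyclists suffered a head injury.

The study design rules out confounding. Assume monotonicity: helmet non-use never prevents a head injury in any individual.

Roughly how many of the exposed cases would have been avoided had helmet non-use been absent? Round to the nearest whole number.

p₁ = 0.0258, p₀ = 0.0158.
PN = (p₁ − p₀)/p₁ = (0.0258 − 0.0158) / 0.0258 ≈ 0.38760.
Attributable cases ≈ PN × (exposed cases) = 0.38760 × 469 ≈ 181.78.

about 182 cases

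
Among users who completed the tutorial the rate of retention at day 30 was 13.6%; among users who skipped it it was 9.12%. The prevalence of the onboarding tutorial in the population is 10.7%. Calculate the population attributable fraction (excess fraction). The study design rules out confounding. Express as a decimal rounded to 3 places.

PAF ≈ 0.050

p₁ = 0.136, p₀ = 0.0912.
Overall risk P(Y=1) = π·p₁ + (1−π)·p₀ = 0.107×0.136 + 0.893×0.0912 = 0.095994.
Under exogeneity, PAF = [P(Y=1) − p₀] / P(Y=1).
PAF = (0.095994 − 0.0912) / 0.095994 ≈ 0.0499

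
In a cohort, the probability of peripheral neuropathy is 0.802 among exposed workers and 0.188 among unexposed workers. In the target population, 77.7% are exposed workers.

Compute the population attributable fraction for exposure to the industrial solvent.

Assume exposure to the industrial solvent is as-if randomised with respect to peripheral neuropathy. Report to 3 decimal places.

PAF ≈ 0.717

Let p₁ = 0.802, p₀ = 0.188.
Overall risk P(Y=1) = π·p₁ + (1−π)·p₀ = 0.777×0.802 + 0.223×0.188 = 0.66508.
Under exogeneity, PAF = [P(Y=1) − p₀] / P(Y=1).
PAF = (0.66508 − 0.188) / 0.66508 ≈ 0.7173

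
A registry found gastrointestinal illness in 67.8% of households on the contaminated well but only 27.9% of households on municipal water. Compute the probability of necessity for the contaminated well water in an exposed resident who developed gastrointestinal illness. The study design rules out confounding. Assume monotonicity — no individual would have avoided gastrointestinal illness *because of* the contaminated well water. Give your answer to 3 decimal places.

PN ≈ 0.588

p₁ = 0.678, p₀ = 0.279.
Under exogeneity and monotonicity, PN = (p₁ − p₀) / p₁.
PN = (0.678 − 0.279) / 0.678 = 0.399 / 0.678 ≈ 0.5885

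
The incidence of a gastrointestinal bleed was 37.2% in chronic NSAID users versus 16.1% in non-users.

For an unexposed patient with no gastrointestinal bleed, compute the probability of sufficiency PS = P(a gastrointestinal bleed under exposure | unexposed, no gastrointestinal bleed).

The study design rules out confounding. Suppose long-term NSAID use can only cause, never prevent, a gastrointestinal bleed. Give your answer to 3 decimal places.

PS ≈ 0.251

p₁ = 0.372, p₀ = 0.161.
Under exogeneity and monotonicity, PS = (p₁ − p₀) / (1 − p₀).
PS = (0.372 − 0.161) / (1 − 0.161) = 0.211 / 0.839 ≈ 0.2515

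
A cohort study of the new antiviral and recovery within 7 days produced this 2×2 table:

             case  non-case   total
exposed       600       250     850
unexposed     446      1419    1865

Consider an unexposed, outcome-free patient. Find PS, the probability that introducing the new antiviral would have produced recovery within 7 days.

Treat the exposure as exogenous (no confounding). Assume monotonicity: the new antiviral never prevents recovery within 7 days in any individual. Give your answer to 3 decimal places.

p₁ = P(outcome | exposed) = 600/850 = 0.70588
p₀ = P(outcome | unexposed) = 446/1865 = 0.23914
Under exogeneity and monotonicity, PS = (p₁ − p₀) / (1 − p₀).
PS = (0.70588 − 0.23914) / (1 − 0.23914) = 0.46674 / 0.76086 ≈ 0.6134

PS ≈ 0.613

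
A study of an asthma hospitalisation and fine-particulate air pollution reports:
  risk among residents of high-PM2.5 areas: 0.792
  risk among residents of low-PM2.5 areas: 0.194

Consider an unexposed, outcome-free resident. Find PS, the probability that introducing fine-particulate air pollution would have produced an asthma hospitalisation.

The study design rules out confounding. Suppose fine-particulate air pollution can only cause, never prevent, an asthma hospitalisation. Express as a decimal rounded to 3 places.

Let p₁ = 0.792, p₀ = 0.194.
Under exogeneity and monotonicity, PS = (p₁ − p₀) / (1 − p₀).
PS = (0.792 − 0.194) / (1 − 0.194) = 0.598 / 0.806 ≈ 0.7419

PS ≈ 0.742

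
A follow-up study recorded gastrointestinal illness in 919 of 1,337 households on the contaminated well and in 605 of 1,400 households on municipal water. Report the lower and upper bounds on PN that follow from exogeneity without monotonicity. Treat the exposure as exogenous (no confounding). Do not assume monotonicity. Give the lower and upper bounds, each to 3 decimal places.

0.371 ≤ PN ≤ 0.826

p₁ = P(outcome | exposed) = 919/1337 = 0.68736
p₀ = P(outcome | unexposed) = 605/1400 = 0.43214
Under exogeneity alone the bounds on PN are max{0,(p₁−p₀)/p₁} ≤ PN ≤ min{1,(1−p₀)/p₁}.
  lower = (p₁ − p₀)/p₁ = 0.25522 / 0.68736 ≈ 0.3713
  upper = min{1, (1 − p₀)/p₁} = 0.56786 / 0.68736 ≈ 0.8261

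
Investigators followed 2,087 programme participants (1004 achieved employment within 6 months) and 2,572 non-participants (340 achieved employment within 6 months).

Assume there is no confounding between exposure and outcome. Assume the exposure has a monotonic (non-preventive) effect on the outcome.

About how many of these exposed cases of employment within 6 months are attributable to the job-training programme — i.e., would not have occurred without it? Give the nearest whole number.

p₁ = P(outcome | exposed) = 1004/2087 = 0.48107
p₀ = P(outcome | unexposed) = 340/2572 = 0.13219
PN = (p₁ − p₀)/p₁ = (0.48107 − 0.13219) / 0.48107 ≈ 0.72521.
Attributable cases ≈ PN × (exposed cases) = 0.72521 × 1004 ≈ 728.11.

about 728 cases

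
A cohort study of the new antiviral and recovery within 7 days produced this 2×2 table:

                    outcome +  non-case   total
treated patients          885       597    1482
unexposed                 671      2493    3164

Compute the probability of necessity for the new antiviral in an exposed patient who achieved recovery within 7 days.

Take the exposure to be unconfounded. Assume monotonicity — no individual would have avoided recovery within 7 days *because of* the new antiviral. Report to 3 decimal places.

p₁ = P(outcome | exposed) = 885/1482 = 0.59717
p₀ = P(outcome | unexposed) = 671/3164 = 0.21207
Under exogeneity and monotonicity, PN = (p₁ − p₀) / p₁.
PN = (0.59717 − 0.21207) / 0.59717 = 0.38509 / 0.59717 ≈ 0.6449

PN ≈ 0.645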